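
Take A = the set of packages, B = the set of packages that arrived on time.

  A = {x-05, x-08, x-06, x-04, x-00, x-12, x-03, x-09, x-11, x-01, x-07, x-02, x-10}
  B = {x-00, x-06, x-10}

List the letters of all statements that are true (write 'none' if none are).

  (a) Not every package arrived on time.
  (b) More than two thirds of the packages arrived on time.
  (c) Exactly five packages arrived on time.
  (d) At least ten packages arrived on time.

(a)

|A| = 13, |A ∩ B| = 3, |A ∖ B| = 10.
(a) A ⊄ B (|A ∖ B| ≥ 1): holds.
(b) |A ∩ B| / |A| > 2/3: fails.
(c) |A ∩ B| = 5: fails.
(d) |A ∩ B| ≥ 10: fails.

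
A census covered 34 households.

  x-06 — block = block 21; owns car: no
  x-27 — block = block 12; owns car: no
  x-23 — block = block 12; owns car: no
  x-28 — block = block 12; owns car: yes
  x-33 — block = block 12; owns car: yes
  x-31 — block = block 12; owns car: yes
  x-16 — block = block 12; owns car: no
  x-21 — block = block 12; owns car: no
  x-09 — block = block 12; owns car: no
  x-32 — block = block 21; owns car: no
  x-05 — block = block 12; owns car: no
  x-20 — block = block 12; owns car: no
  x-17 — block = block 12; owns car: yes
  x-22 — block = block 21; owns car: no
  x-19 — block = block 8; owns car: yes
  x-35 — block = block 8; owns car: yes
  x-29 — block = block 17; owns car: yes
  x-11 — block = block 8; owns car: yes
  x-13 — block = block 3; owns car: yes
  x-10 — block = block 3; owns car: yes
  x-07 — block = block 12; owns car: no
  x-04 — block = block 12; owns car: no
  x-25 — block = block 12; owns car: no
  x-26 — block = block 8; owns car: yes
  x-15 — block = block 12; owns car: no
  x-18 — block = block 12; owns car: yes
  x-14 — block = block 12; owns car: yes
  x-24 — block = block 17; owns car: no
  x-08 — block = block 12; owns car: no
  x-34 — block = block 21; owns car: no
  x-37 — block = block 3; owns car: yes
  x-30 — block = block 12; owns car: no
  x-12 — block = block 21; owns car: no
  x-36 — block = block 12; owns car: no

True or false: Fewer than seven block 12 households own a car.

The determiner here denotes the relation: |A ∩ B| < 7.
|A| = 20, |A ∩ B| = 6, |A ∖ B| = 14.
|A ∩ B| = 6, so the statement is true.

True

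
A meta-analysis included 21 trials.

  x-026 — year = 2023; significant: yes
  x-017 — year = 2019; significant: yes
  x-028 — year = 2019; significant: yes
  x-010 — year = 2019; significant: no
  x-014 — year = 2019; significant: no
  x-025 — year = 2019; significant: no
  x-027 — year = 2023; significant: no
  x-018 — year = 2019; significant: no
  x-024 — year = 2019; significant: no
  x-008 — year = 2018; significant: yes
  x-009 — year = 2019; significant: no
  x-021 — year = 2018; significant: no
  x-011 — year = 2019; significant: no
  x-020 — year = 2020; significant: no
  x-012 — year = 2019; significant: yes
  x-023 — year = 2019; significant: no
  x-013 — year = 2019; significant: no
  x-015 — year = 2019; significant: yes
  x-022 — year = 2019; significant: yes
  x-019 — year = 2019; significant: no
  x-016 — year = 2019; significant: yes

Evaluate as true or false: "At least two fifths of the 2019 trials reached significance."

False

'At least two fifths of the 2019 trials reached significance' holds iff |A ∩ B| / |A| ≥ 2/5.
|A| = 16, |A ∩ B| = 6, |A ∖ B| = 10.
|A ∩ B|/|A| = 6/16, so the statement is false.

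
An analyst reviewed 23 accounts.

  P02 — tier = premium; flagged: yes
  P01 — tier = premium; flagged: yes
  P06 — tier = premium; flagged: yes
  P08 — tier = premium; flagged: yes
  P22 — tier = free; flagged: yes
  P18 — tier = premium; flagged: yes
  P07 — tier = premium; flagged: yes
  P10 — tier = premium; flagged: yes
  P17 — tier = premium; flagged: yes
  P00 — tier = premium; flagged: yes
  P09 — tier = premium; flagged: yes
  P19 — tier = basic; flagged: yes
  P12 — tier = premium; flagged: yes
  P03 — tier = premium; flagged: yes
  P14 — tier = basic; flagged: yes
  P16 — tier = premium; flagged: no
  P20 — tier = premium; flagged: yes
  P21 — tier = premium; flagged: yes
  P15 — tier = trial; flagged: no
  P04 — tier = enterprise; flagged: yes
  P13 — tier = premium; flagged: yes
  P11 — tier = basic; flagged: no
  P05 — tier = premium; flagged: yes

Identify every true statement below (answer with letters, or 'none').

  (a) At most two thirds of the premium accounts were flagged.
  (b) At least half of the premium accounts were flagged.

(b)

|A| = 17, |A ∩ B| = 16, |A ∖ B| = 1.
(a) |A ∩ B| / |A| ≤ 2/3: fails.
(b) |A ∩ B| ≥ |A ∖ B|: holds.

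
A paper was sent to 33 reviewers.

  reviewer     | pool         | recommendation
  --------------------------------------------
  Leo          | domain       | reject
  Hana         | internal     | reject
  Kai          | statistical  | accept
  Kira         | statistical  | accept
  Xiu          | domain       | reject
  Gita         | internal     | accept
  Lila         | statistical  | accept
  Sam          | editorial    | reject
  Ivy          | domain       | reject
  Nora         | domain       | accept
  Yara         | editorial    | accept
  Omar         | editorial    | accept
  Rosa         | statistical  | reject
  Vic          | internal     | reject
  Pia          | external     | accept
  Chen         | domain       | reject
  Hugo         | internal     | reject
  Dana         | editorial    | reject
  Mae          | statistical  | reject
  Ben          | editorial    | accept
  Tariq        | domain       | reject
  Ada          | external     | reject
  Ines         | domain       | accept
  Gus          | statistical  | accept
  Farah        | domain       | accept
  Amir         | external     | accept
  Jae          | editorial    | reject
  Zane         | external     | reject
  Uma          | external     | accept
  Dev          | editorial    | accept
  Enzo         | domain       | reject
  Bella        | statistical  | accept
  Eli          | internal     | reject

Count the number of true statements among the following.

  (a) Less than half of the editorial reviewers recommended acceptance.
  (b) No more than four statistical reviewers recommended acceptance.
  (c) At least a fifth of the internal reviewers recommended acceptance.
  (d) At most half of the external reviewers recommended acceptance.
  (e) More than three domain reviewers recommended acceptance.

(a) editorial: |A| = 7, |A ∩ B| = 4; needs |A ∩ B| < |A ∖ B| — false.
(b) statistical: |A| = 7, |A ∩ B| = 5; needs |A ∩ B| ≤ 4 — false.
(c) internal: |A| = 5, |A ∩ B| = 1; needs |A ∩ B| / |A| ≥ 1/5 — true.
(d) external: |A| = 5, |A ∩ B| = 3; needs |A ∩ B| ≤ |A ∖ B| — false.
(e) domain: |A| = 9, |A ∩ B| = 3; needs |A ∩ B| > 3 — false.

1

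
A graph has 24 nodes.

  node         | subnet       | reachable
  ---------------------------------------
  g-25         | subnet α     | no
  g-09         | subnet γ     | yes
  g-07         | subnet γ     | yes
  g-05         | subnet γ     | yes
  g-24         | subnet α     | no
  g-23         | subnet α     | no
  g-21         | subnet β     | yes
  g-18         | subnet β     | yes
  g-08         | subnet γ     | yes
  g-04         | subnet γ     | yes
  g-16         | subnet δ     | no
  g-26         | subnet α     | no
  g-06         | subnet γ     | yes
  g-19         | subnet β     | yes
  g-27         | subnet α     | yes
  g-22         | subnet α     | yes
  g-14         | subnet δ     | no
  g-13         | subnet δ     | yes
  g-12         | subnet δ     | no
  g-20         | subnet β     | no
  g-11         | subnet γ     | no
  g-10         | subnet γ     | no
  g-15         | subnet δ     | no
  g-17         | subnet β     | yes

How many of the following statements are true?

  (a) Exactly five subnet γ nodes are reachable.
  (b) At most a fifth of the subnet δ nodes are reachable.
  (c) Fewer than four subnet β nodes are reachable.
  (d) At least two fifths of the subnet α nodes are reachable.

1

(a) subnet γ: |A| = 8, |A ∩ B| = 6; needs |A ∩ B| = 5 — false.
(b) subnet δ: |A| = 5, |A ∩ B| = 1; needs |A ∩ B| / |A| ≤ 1/5 — true.
(c) subnet β: |A| = 5, |A ∩ B| = 4; needs |A ∩ B| < 4 — false.
(d) subnet α: |A| = 6, |A ∩ B| = 2; needs |A ∩ B| / |A| ≥ 2/5 — false.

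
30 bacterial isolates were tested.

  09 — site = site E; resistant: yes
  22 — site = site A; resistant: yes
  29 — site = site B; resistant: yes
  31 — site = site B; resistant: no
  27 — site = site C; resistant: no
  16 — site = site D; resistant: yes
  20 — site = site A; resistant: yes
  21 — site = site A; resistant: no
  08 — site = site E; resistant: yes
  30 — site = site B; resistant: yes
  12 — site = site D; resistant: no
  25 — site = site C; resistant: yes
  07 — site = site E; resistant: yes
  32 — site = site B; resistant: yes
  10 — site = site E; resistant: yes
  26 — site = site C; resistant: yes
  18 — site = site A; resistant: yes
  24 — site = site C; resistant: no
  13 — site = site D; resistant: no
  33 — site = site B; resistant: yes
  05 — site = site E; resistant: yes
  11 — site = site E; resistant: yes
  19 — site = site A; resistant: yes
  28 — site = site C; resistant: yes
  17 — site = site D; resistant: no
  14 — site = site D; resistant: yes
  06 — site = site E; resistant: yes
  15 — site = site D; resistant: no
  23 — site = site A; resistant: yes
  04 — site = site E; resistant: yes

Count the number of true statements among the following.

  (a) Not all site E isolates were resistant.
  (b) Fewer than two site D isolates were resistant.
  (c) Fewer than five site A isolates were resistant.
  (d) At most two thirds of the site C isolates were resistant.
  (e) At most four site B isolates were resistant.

2

(a) site E: |A| = 8, |A ∩ B| = 8; needs A ⊄ B (|A ∖ B| ≥ 1) — false.
(b) site D: |A| = 6, |A ∩ B| = 2; needs |A ∩ B| < 2 — false.
(c) site A: |A| = 6, |A ∩ B| = 5; needs |A ∩ B| < 5 — false.
(d) site C: |A| = 5, |A ∩ B| = 3; needs |A ∩ B| / |A| ≤ 2/3 — true.
(e) site B: |A| = 5, |A ∩ B| = 4; needs |A ∩ B| ≤ 4 — true.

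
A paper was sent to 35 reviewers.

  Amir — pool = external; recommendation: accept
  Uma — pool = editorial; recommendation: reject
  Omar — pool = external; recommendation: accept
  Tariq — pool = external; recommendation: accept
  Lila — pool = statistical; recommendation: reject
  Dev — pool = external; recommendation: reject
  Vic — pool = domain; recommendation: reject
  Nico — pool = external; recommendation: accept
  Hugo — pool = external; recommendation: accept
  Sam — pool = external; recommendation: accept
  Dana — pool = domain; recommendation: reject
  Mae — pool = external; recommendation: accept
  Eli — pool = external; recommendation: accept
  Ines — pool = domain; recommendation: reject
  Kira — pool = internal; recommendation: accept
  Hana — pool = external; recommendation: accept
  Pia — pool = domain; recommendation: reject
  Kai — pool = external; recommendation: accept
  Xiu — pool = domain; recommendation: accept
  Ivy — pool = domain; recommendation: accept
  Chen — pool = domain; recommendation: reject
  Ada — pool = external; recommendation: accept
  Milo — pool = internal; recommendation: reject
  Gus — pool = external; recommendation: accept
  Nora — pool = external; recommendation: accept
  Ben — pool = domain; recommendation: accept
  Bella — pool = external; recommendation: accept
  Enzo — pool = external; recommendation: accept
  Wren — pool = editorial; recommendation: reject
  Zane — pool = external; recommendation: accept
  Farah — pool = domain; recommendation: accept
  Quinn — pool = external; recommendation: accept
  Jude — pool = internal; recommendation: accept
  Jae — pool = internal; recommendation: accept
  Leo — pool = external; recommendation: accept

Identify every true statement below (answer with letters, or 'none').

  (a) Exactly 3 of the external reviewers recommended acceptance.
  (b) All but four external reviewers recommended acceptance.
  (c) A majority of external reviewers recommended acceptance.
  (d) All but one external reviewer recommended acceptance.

(c), (d)

|A| = 19, |A ∩ B| = 18, |A ∖ B| = 1.
(a) |A ∩ B| = 3: fails.
(b) |A ∖ B| = 4: fails.
(c) |A ∩ B| > |A ∖ B|: holds.
(d) |A ∖ B| = 1: holds.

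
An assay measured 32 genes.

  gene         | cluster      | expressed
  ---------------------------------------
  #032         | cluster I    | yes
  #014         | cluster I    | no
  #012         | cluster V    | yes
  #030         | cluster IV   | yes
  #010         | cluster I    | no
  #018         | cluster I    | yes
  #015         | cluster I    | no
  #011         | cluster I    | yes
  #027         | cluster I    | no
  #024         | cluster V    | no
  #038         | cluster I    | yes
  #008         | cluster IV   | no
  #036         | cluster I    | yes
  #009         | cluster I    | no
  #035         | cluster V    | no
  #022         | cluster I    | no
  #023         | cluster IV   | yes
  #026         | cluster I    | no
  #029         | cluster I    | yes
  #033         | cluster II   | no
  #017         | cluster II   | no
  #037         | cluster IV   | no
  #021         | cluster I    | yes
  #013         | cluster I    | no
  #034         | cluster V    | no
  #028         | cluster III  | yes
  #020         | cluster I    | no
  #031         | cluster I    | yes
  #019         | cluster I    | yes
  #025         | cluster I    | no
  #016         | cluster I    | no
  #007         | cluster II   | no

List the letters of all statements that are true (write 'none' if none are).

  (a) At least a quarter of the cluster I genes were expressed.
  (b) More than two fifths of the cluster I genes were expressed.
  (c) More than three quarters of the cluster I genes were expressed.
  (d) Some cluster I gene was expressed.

|A| = 20, |A ∩ B| = 9, |A ∖ B| = 11.
(a) |A ∩ B| / |A| ≥ 1/4: holds.
(b) |A ∩ B| / |A| > 2/5: holds.
(c) |A ∩ B| / |A| > 3/4: fails.
(d) A ∩ B ≠ ∅ (|A ∩ B| ≥ 1): holds.

(a), (b), (d)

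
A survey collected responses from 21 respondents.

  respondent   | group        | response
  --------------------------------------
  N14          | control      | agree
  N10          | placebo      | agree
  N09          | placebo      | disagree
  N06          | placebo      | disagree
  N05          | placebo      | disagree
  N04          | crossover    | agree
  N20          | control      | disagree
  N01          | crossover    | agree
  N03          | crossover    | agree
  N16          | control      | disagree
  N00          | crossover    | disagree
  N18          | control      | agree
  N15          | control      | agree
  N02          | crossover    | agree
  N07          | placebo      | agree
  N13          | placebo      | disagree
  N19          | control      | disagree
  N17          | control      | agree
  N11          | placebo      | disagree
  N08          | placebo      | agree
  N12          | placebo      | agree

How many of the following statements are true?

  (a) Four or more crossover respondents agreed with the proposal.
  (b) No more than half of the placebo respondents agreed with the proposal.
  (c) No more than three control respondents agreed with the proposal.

2

(a) crossover: |A| = 5, |A ∩ B| = 4; needs |A ∩ B| ≥ 4 — true.
(b) placebo: |A| = 9, |A ∩ B| = 4; needs |A ∩ B| ≤ |A ∖ B| — true.
(c) control: |A| = 7, |A ∩ B| = 4; needs |A ∩ B| ≤ 3 — false.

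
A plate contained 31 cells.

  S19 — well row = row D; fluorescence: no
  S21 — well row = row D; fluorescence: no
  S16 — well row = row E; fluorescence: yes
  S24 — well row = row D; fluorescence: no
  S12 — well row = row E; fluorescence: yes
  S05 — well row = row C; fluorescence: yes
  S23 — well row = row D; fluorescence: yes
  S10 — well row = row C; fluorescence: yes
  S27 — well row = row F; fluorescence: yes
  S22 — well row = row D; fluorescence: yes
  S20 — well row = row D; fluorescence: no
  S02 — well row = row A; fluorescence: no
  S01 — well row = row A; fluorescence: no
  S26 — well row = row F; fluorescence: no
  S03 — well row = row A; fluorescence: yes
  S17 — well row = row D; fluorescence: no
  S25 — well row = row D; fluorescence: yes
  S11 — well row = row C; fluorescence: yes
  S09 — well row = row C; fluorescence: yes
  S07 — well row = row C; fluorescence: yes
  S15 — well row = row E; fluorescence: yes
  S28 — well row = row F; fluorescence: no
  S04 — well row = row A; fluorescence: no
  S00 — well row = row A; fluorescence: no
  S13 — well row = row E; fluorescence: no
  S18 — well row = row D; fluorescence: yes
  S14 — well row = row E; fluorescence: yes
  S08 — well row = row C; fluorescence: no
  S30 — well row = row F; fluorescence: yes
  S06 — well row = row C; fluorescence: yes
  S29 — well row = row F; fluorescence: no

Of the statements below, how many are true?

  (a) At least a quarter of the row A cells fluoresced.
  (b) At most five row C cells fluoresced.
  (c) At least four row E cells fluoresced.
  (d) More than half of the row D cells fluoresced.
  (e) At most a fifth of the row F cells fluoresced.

1

(a) row A: |A| = 5, |A ∩ B| = 1; needs |A ∩ B| / |A| ≥ 1/4 — false.
(b) row C: |A| = 7, |A ∩ B| = 6; needs |A ∩ B| ≤ 5 — false.
(c) row E: |A| = 5, |A ∩ B| = 4; needs |A ∩ B| ≥ 4 — true.
(d) row D: |A| = 9, |A ∩ B| = 4; needs |A ∩ B| > |A ∖ B| — false.
(e) row F: |A| = 5, |A ∩ B| = 2; needs |A ∩ B| / |A| ≤ 1/5 — false.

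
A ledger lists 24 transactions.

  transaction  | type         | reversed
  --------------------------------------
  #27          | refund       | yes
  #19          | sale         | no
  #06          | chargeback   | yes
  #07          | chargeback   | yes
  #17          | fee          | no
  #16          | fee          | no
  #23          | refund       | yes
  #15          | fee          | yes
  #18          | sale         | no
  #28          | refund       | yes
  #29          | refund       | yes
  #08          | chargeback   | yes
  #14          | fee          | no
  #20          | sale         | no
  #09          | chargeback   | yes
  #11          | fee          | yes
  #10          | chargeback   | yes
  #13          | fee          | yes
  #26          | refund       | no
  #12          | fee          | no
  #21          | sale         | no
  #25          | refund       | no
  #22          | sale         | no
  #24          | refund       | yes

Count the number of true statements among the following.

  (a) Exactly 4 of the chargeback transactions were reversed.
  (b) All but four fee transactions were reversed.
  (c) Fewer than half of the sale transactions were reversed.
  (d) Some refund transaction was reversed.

3

(a) chargeback: |A| = 5, |A ∩ B| = 5; needs |A ∩ B| = 4 — false.
(b) fee: |A| = 7, |A ∩ B| = 3; needs |A ∖ B| = 4 — true.
(c) sale: |A| = 5, |A ∩ B| = 0; needs |A ∩ B| < |A ∖ B| — true.
(d) refund: |A| = 7, |A ∩ B| = 5; needs A ∩ B ≠ ∅ (|A ∩ B| ≥ 1) — true.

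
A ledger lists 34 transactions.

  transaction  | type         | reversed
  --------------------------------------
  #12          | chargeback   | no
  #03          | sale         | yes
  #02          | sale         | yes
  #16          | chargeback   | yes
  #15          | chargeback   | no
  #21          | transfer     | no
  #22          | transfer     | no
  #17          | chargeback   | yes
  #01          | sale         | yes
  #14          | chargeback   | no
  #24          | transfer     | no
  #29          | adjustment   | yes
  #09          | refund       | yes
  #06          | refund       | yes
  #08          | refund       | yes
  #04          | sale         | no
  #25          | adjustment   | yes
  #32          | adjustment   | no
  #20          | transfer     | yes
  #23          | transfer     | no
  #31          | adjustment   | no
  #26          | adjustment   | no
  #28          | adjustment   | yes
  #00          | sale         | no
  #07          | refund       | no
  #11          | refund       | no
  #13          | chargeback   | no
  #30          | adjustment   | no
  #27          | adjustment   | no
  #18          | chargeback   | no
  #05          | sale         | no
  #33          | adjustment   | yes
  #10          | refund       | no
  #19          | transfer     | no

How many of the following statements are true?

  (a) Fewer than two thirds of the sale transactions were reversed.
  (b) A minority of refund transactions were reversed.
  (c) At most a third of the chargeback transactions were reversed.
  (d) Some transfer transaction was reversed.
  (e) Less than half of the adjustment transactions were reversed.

(a) sale: |A| = 6, |A ∩ B| = 3; needs |A ∩ B| / |A| < 2/3 — true.
(b) refund: |A| = 6, |A ∩ B| = 3; needs |A ∩ B| < |A ∖ B| — false.
(c) chargeback: |A| = 7, |A ∩ B| = 2; needs |A ∩ B| / |A| ≤ 1/3 — true.
(d) transfer: |A| = 6, |A ∩ B| = 1; needs A ∩ B ≠ ∅ (|A ∩ B| ≥ 1) — true.
(e) adjustment: |A| = 9, |A ∩ B| = 4; needs |A ∩ B| < |A ∖ B| — true.

4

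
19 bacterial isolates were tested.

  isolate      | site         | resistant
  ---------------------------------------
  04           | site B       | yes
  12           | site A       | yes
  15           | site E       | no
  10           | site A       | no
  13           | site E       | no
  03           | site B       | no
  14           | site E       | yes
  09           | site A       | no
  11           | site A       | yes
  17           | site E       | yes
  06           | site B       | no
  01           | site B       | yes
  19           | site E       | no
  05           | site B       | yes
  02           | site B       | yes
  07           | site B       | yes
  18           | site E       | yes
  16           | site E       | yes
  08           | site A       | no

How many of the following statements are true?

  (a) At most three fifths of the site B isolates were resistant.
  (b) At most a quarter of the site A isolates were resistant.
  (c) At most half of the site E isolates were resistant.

0

(a) site B: |A| = 7, |A ∩ B| = 5; needs |A ∩ B| / |A| ≤ 3/5 — false.
(b) site A: |A| = 5, |A ∩ B| = 2; needs |A ∩ B| / |A| ≤ 1/4 — false.
(c) site E: |A| = 7, |A ∩ B| = 4; needs |A ∩ B| ≤ |A ∖ B| — false.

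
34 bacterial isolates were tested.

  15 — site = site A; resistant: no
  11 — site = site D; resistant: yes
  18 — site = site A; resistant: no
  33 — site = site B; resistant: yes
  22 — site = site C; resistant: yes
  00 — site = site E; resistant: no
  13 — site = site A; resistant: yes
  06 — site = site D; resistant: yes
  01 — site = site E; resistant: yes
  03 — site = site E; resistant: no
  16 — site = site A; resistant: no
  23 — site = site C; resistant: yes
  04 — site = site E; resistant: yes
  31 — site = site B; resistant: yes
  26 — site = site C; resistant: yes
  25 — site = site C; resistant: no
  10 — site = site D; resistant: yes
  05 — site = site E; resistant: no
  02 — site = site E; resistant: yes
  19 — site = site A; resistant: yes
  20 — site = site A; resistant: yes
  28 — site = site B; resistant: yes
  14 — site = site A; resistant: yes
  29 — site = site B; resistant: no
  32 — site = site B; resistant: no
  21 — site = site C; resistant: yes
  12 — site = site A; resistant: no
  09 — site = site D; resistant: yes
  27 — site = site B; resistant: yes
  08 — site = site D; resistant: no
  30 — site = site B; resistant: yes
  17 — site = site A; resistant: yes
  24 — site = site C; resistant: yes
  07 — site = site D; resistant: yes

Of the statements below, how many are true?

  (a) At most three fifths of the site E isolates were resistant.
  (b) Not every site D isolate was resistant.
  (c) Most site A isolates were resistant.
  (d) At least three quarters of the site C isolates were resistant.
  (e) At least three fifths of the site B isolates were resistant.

(a) site E: |A| = 6, |A ∩ B| = 3; needs |A ∩ B| / |A| ≤ 3/5 — true.
(b) site D: |A| = 6, |A ∩ B| = 5; needs A ⊄ B (|A ∖ B| ≥ 1) — true.
(c) site A: |A| = 9, |A ∩ B| = 5; needs |A ∩ B| > |A ∖ B| — true.
(d) site C: |A| = 6, |A ∩ B| = 5; needs |A ∩ B| / |A| ≥ 3/4 — true.
(e) site B: |A| = 7, |A ∩ B| = 5; needs |A ∩ B| / |A| ≥ 3/5 — true.

5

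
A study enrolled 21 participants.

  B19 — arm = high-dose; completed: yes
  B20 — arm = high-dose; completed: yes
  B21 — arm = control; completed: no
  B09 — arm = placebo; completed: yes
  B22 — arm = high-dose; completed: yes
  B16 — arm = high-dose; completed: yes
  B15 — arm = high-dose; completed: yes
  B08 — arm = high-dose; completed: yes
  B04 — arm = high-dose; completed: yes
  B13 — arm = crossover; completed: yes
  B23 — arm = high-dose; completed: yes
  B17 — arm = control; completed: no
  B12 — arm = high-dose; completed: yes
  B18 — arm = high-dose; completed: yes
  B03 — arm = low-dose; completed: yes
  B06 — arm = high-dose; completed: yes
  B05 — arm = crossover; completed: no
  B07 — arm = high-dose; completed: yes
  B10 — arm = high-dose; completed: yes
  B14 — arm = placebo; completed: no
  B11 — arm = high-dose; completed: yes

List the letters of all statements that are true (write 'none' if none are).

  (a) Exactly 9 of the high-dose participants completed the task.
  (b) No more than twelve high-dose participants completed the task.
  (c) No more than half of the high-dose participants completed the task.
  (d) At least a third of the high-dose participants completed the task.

(d)

|A| = 14, |A ∩ B| = 14, |A ∖ B| = 0.
(a) |A ∩ B| = 9: fails.
(b) |A ∩ B| ≤ 12: fails.
(c) |A ∩ B| ≤ |A ∖ B|: fails.
(d) |A ∩ B| / |A| ≥ 1/3: holds.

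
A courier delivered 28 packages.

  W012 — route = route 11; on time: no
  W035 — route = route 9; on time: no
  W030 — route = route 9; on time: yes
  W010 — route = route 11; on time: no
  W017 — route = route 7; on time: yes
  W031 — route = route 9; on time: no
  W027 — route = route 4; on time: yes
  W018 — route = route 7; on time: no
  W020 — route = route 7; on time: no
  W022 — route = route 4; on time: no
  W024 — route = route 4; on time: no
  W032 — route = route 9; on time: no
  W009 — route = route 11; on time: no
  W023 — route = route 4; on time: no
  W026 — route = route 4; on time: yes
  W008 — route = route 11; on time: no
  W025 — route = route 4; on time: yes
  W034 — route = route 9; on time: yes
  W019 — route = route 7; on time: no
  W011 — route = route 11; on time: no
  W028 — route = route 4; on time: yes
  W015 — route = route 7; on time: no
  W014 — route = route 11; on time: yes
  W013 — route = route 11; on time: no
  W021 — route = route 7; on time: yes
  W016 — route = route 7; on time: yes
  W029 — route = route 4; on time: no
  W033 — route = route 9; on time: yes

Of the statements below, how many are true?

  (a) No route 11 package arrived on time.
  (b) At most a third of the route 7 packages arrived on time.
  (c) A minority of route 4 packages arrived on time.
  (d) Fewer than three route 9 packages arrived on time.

(a) route 11: |A| = 7, |A ∩ B| = 1; needs A ∩ B = ∅ (|A ∩ B| = 0) — false.
(b) route 7: |A| = 7, |A ∩ B| = 3; needs |A ∩ B| / |A| ≤ 1/3 — false.
(c) route 4: |A| = 8, |A ∩ B| = 4; needs |A ∩ B| < |A ∖ B| — false.
(d) route 9: |A| = 6, |A ∩ B| = 3; needs |A ∩ B| < 3 — false.

0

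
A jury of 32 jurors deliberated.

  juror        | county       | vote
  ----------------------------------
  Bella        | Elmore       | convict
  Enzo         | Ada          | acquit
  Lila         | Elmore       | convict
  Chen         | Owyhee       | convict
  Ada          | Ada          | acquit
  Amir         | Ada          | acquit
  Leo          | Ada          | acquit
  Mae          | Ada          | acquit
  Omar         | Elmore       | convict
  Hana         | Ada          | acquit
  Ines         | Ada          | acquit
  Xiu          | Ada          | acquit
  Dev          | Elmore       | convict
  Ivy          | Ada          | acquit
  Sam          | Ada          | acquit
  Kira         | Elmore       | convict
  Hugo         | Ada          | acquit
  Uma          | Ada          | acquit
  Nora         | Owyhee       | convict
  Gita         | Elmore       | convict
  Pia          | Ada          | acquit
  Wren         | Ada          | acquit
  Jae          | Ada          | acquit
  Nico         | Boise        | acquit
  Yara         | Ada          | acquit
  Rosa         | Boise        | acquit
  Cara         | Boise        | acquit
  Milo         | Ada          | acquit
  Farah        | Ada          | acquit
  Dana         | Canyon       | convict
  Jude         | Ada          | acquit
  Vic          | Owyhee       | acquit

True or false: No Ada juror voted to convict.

True

The determiner here denotes the relation: A ∩ B = ∅ (|A ∩ B| = 0).
|A| = 19, |A ∩ B| = 0, |A ∖ B| = 19.
So the statement is true.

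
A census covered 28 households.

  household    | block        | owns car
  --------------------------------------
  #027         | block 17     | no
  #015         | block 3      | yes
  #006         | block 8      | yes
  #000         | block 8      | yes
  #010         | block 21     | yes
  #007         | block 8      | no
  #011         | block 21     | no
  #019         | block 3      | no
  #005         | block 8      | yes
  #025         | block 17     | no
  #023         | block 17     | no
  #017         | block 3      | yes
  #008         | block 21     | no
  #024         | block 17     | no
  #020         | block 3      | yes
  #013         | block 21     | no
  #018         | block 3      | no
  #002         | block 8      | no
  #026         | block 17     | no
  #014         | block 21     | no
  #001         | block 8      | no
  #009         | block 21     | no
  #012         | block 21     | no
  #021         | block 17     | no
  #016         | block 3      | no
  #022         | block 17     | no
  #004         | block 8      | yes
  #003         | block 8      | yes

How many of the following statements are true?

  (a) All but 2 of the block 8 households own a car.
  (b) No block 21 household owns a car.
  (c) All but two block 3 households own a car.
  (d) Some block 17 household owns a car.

0

(a) block 8: |A| = 8, |A ∩ B| = 5; needs |A ∖ B| = 2 — false.
(b) block 21: |A| = 7, |A ∩ B| = 1; needs A ∩ B = ∅ (|A ∩ B| = 0) — false.
(c) block 3: |A| = 6, |A ∩ B| = 3; needs |A ∖ B| = 2 — false.
(d) block 17: |A| = 7, |A ∩ B| = 0; needs A ∩ B ≠ ∅ (|A ∩ B| ≥ 1) — false.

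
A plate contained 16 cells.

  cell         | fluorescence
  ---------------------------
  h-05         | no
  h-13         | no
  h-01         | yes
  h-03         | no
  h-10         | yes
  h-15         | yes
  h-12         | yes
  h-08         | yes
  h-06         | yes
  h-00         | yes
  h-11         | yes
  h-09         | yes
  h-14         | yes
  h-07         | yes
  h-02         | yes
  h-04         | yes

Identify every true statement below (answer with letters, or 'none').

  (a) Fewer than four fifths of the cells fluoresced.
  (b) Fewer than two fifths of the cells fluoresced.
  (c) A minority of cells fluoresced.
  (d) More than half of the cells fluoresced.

|A| = 16, |A ∩ B| = 13, |A ∖ B| = 3.
(a) |A ∩ B| / |A| < 4/5: fails.
(b) |A ∩ B| / |A| < 2/5: fails.
(c) |A ∩ B| < |A ∖ B|: fails.
(d) |A ∩ B| > |A ∖ B|: holds.

(d)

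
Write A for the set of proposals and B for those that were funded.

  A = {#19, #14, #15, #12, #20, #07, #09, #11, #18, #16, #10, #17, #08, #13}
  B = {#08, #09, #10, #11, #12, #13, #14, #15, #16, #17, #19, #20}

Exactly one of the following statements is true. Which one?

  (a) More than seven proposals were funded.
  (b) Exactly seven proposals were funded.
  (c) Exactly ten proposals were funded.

(a)

|A| = 14, |A ∩ B| = 12, |A ∖ B| = 2.
(a) requires |A ∩ B| > 7: true.
(b) requires |A ∩ B| = 7: false.
(c) requires |A ∩ B| = 10: false.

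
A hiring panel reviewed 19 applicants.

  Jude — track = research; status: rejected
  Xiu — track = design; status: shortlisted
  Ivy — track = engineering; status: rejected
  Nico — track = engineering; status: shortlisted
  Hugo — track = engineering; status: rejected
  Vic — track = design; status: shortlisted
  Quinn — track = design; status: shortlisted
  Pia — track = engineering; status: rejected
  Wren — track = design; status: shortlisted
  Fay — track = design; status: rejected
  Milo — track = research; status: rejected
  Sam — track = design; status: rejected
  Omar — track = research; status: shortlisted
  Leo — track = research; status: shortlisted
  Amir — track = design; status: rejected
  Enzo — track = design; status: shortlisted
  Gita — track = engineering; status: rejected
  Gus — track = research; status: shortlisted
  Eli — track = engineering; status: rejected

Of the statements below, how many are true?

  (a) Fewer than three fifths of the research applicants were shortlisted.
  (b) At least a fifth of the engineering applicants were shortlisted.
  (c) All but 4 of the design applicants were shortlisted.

(a) research: |A| = 5, |A ∩ B| = 3; needs |A ∩ B| / |A| < 3/5 — false.
(b) engineering: |A| = 6, |A ∩ B| = 1; needs |A ∩ B| / |A| ≥ 1/5 — false.
(c) design: |A| = 8, |A ∩ B| = 5; needs |A ∖ B| = 4 — false.

0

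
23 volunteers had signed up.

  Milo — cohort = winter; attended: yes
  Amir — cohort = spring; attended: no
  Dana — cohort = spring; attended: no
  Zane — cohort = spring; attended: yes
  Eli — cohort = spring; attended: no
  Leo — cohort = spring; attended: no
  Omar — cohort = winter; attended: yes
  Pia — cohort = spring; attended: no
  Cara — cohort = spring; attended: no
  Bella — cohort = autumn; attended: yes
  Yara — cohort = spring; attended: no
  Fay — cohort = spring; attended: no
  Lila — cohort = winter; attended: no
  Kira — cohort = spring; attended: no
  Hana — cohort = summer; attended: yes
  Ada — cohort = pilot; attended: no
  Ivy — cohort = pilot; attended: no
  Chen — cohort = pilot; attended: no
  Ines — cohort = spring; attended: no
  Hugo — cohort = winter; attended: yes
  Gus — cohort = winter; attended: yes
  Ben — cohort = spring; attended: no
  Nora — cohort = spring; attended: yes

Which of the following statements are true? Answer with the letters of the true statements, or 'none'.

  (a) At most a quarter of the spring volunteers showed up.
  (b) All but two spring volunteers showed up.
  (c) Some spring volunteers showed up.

|A| = 13, |A ∩ B| = 2, |A ∖ B| = 11.
(a) |A ∩ B| / |A| ≤ 1/4: holds.
(b) |A ∖ B| = 2: fails.
(c) A ∩ B ≠ ∅ (|A ∩ B| ≥ 1): holds.

(a), (c)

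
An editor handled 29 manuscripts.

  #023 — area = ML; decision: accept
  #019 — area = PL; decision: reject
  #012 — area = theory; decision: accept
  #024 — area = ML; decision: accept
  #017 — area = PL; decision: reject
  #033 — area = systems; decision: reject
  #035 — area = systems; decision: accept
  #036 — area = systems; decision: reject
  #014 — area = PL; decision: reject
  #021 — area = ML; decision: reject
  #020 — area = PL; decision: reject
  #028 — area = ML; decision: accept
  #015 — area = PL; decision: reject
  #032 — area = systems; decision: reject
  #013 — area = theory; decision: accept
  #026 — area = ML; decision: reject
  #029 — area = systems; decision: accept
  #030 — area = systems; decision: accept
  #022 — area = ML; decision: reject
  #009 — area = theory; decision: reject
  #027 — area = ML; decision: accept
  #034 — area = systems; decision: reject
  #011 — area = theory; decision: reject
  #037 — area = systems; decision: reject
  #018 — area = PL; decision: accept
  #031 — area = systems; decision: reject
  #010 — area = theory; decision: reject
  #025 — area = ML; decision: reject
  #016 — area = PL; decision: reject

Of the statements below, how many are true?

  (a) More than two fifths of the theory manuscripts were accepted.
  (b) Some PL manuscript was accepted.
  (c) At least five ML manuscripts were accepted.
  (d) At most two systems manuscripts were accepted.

(a) theory: |A| = 5, |A ∩ B| = 2; needs |A ∩ B| / |A| > 2/5 — false.
(b) PL: |A| = 7, |A ∩ B| = 1; needs A ∩ B ≠ ∅ (|A ∩ B| ≥ 1) — true.
(c) ML: |A| = 8, |A ∩ B| = 4; needs |A ∩ B| ≥ 5 — false.
(d) systems: |A| = 9, |A ∩ B| = 3; needs |A ∩ B| ≤ 2 — false.

1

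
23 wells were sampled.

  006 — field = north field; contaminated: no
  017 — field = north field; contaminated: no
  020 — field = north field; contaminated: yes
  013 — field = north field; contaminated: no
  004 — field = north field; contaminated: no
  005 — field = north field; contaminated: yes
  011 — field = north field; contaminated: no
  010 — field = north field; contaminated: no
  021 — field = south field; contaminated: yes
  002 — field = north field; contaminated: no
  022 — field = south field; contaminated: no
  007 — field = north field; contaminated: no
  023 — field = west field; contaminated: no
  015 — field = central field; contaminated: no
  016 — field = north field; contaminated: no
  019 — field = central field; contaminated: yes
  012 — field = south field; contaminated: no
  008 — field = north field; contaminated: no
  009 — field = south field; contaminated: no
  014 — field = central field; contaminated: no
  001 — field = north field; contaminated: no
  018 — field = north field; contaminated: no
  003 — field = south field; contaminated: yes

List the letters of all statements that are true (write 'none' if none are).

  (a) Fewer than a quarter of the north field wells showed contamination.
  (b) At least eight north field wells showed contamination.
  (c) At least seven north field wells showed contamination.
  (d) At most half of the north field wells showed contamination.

(a), (d)

|A| = 14, |A ∩ B| = 2, |A ∖ B| = 12.
(a) |A ∩ B| / |A| < 1/4: holds.
(b) |A ∩ B| ≥ 8: fails.
(c) |A ∩ B| ≥ 7: fails.
(d) |A ∩ B| ≤ |A ∖ B|: holds.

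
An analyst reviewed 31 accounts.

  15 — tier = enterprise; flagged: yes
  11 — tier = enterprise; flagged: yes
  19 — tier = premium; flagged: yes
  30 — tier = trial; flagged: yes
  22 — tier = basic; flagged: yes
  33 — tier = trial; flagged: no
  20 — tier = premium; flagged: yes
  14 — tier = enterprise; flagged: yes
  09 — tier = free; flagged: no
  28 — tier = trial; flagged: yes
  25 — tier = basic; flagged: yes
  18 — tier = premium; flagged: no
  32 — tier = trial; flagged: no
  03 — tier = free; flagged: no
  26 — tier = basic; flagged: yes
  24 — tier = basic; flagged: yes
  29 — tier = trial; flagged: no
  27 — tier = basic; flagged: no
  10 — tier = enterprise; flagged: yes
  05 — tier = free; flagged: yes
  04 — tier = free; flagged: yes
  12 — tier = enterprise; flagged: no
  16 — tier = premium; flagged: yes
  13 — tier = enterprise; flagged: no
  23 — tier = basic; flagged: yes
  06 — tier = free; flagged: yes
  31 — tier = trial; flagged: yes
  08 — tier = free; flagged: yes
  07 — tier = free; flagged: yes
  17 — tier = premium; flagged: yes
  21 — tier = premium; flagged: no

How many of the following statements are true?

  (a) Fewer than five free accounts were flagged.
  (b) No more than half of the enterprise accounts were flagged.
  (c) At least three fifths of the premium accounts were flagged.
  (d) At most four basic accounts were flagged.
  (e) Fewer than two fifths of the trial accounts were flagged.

1

(a) free: |A| = 7, |A ∩ B| = 5; needs |A ∩ B| < 5 — false.
(b) enterprise: |A| = 6, |A ∩ B| = 4; needs |A ∩ B| ≤ |A ∖ B| — false.
(c) premium: |A| = 6, |A ∩ B| = 4; needs |A ∩ B| / |A| ≥ 3/5 — true.
(d) basic: |A| = 6, |A ∩ B| = 5; needs |A ∩ B| ≤ 4 — false.
(e) trial: |A| = 6, |A ∩ B| = 3; needs |A ∩ B| / |A| < 2/5 — false.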